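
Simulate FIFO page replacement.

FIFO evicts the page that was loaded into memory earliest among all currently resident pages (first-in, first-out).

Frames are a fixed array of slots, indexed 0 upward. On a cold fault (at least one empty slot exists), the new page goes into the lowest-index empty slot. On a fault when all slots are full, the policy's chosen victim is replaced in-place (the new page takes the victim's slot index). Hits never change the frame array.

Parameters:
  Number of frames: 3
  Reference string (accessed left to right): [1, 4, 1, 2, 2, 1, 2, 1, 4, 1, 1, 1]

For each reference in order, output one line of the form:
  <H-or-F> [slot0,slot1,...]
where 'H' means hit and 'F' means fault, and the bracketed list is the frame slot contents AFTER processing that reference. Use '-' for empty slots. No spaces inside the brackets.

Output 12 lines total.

F [1,-,-]
F [1,4,-]
H [1,4,-]
F [1,4,2]
H [1,4,2]
H [1,4,2]
H [1,4,2]
H [1,4,2]
H [1,4,2]
H [1,4,2]
H [1,4,2]
H [1,4,2]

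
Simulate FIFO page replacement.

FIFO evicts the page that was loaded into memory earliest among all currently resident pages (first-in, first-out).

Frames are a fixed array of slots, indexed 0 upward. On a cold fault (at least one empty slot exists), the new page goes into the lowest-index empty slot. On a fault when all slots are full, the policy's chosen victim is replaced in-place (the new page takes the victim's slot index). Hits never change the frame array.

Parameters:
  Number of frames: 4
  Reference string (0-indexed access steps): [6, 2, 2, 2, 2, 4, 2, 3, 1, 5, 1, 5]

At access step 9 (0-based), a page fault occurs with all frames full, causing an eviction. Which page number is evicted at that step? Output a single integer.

Answer: 2

Derivation:
Step 0: ref 6 -> FAULT, frames=[6,-,-,-]
Step 1: ref 2 -> FAULT, frames=[6,2,-,-]
Step 2: ref 2 -> HIT, frames=[6,2,-,-]
Step 3: ref 2 -> HIT, frames=[6,2,-,-]
Step 4: ref 2 -> HIT, frames=[6,2,-,-]
Step 5: ref 4 -> FAULT, frames=[6,2,4,-]
Step 6: ref 2 -> HIT, frames=[6,2,4,-]
Step 7: ref 3 -> FAULT, frames=[6,2,4,3]
Step 8: ref 1 -> FAULT, evict 6, frames=[1,2,4,3]
Step 9: ref 5 -> FAULT, evict 2, frames=[1,5,4,3]
At step 9: evicted page 2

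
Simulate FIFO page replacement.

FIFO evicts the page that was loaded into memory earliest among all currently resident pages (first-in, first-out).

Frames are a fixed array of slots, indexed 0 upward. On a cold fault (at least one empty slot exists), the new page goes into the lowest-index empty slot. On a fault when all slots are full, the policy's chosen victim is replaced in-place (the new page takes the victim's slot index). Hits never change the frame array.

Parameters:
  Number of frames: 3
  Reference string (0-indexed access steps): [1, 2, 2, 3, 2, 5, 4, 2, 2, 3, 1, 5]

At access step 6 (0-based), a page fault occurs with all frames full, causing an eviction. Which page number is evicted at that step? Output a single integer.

Step 0: ref 1 -> FAULT, frames=[1,-,-]
Step 1: ref 2 -> FAULT, frames=[1,2,-]
Step 2: ref 2 -> HIT, frames=[1,2,-]
Step 3: ref 3 -> FAULT, frames=[1,2,3]
Step 4: ref 2 -> HIT, frames=[1,2,3]
Step 5: ref 5 -> FAULT, evict 1, frames=[5,2,3]
Step 6: ref 4 -> FAULT, evict 2, frames=[5,4,3]
At step 6: evicted page 2

Answer: 2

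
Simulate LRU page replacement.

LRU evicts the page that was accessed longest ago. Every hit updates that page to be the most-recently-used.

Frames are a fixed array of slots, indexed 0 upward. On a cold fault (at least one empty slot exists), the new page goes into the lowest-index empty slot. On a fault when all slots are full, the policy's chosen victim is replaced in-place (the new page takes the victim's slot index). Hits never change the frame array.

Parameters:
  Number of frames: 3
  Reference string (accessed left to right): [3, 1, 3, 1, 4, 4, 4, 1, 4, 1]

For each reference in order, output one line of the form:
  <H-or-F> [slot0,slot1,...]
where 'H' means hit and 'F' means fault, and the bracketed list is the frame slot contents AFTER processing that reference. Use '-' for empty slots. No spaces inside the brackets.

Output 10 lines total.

F [3,-,-]
F [3,1,-]
H [3,1,-]
H [3,1,-]
F [3,1,4]
H [3,1,4]
H [3,1,4]
H [3,1,4]
H [3,1,4]
H [3,1,4]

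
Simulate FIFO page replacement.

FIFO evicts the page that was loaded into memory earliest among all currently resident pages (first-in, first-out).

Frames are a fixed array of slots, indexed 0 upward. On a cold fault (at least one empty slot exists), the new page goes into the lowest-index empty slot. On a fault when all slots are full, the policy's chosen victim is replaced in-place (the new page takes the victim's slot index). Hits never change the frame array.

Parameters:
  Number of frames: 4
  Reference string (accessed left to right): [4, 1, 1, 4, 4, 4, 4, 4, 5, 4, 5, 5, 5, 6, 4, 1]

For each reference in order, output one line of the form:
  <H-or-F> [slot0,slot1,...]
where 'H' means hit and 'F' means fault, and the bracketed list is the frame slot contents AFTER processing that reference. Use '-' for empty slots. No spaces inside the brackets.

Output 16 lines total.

F [4,-,-,-]
F [4,1,-,-]
H [4,1,-,-]
H [4,1,-,-]
H [4,1,-,-]
H [4,1,-,-]
H [4,1,-,-]
H [4,1,-,-]
F [4,1,5,-]
H [4,1,5,-]
H [4,1,5,-]
H [4,1,5,-]
H [4,1,5,-]
F [4,1,5,6]
H [4,1,5,6]
H [4,1,5,6]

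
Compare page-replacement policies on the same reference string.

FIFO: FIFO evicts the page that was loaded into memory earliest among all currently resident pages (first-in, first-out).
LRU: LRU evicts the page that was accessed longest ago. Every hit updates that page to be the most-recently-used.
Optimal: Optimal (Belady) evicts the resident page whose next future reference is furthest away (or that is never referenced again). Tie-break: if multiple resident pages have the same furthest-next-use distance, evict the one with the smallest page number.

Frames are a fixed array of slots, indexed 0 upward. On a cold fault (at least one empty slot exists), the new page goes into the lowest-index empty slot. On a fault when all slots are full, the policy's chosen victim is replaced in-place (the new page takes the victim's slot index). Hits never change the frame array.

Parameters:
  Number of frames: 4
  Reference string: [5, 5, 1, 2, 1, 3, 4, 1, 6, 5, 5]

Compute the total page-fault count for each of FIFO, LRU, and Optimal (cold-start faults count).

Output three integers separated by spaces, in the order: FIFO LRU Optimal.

Answer: 7 7 6

Derivation:
--- FIFO ---
  step 0: ref 5 -> FAULT, frames=[5,-,-,-] (faults so far: 1)
  step 1: ref 5 -> HIT, frames=[5,-,-,-] (faults so far: 1)
  step 2: ref 1 -> FAULT, frames=[5,1,-,-] (faults so far: 2)
  step 3: ref 2 -> FAULT, frames=[5,1,2,-] (faults so far: 3)
  step 4: ref 1 -> HIT, frames=[5,1,2,-] (faults so far: 3)
  step 5: ref 3 -> FAULT, frames=[5,1,2,3] (faults so far: 4)
  step 6: ref 4 -> FAULT, evict 5, frames=[4,1,2,3] (faults so far: 5)
  step 7: ref 1 -> HIT, frames=[4,1,2,3] (faults so far: 5)
  step 8: ref 6 -> FAULT, evict 1, frames=[4,6,2,3] (faults so far: 6)
  step 9: ref 5 -> FAULT, evict 2, frames=[4,6,5,3] (faults so far: 7)
  step 10: ref 5 -> HIT, frames=[4,6,5,3] (faults so far: 7)
  FIFO total faults: 7
--- LRU ---
  step 0: ref 5 -> FAULT, frames=[5,-,-,-] (faults so far: 1)
  step 1: ref 5 -> HIT, frames=[5,-,-,-] (faults so far: 1)
  step 2: ref 1 -> FAULT, frames=[5,1,-,-] (faults so far: 2)
  step 3: ref 2 -> FAULT, frames=[5,1,2,-] (faults so far: 3)
  step 4: ref 1 -> HIT, frames=[5,1,2,-] (faults so far: 3)
  step 5: ref 3 -> FAULT, frames=[5,1,2,3] (faults so far: 4)
  step 6: ref 4 -> FAULT, evict 5, frames=[4,1,2,3] (faults so far: 5)
  step 7: ref 1 -> HIT, frames=[4,1,2,3] (faults so far: 5)
  step 8: ref 6 -> FAULT, evict 2, frames=[4,1,6,3] (faults so far: 6)
  step 9: ref 5 -> FAULT, evict 3, frames=[4,1,6,5] (faults so far: 7)
  step 10: ref 5 -> HIT, frames=[4,1,6,5] (faults so far: 7)
  LRU total faults: 7
--- Optimal ---
  step 0: ref 5 -> FAULT, frames=[5,-,-,-] (faults so far: 1)
  step 1: ref 5 -> HIT, frames=[5,-,-,-] (faults so far: 1)
  step 2: ref 1 -> FAULT, frames=[5,1,-,-] (faults so far: 2)
  step 3: ref 2 -> FAULT, frames=[5,1,2,-] (faults so far: 3)
  step 4: ref 1 -> HIT, frames=[5,1,2,-] (faults so far: 3)
  step 5: ref 3 -> FAULT, frames=[5,1,2,3] (faults so far: 4)
  step 6: ref 4 -> FAULT, evict 2, frames=[5,1,4,3] (faults so far: 5)
  step 7: ref 1 -> HIT, frames=[5,1,4,3] (faults so far: 5)
  step 8: ref 6 -> FAULT, evict 1, frames=[5,6,4,3] (faults so far: 6)
  step 9: ref 5 -> HIT, frames=[5,6,4,3] (faults so far: 6)
  step 10: ref 5 -> HIT, frames=[5,6,4,3] (faults so far: 6)
  Optimal total faults: 6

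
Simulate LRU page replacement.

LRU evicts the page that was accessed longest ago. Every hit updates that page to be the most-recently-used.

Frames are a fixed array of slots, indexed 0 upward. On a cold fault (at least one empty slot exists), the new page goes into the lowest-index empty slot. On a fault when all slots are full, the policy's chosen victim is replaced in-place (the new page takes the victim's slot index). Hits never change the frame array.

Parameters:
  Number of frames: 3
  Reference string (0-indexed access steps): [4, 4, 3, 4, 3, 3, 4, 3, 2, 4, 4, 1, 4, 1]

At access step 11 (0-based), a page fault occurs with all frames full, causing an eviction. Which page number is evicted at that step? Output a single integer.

Step 0: ref 4 -> FAULT, frames=[4,-,-]
Step 1: ref 4 -> HIT, frames=[4,-,-]
Step 2: ref 3 -> FAULT, frames=[4,3,-]
Step 3: ref 4 -> HIT, frames=[4,3,-]
Step 4: ref 3 -> HIT, frames=[4,3,-]
Step 5: ref 3 -> HIT, frames=[4,3,-]
Step 6: ref 4 -> HIT, frames=[4,3,-]
Step 7: ref 3 -> HIT, frames=[4,3,-]
Step 8: ref 2 -> FAULT, frames=[4,3,2]
Step 9: ref 4 -> HIT, frames=[4,3,2]
Step 10: ref 4 -> HIT, frames=[4,3,2]
Step 11: ref 1 -> FAULT, evict 3, frames=[4,1,2]
At step 11: evicted page 3

Answer: 3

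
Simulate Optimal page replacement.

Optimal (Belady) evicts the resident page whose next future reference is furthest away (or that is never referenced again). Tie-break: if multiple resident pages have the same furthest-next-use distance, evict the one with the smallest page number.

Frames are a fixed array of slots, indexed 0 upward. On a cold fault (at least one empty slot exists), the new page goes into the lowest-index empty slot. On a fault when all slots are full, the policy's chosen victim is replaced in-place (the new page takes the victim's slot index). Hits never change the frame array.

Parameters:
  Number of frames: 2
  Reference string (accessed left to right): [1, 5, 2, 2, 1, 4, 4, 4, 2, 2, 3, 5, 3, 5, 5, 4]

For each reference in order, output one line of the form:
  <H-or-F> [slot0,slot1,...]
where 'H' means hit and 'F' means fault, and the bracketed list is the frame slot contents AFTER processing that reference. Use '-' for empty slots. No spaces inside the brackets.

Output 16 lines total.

F [1,-]
F [1,5]
F [1,2]
H [1,2]
H [1,2]
F [4,2]
H [4,2]
H [4,2]
H [4,2]
H [4,2]
F [4,3]
F [5,3]
H [5,3]
H [5,3]
H [5,3]
F [5,4]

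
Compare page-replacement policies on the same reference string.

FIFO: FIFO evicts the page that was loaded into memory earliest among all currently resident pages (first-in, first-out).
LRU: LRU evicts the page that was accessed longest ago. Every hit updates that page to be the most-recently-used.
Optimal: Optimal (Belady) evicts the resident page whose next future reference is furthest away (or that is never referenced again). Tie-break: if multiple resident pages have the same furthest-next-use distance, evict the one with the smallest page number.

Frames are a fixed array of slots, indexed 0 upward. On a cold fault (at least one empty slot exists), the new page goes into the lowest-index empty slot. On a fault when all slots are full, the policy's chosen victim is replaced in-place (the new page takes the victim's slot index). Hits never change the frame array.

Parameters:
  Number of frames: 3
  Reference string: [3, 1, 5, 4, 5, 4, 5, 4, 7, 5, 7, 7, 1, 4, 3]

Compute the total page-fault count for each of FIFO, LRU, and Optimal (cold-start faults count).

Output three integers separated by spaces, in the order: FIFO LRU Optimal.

--- FIFO ---
  step 0: ref 3 -> FAULT, frames=[3,-,-] (faults so far: 1)
  step 1: ref 1 -> FAULT, frames=[3,1,-] (faults so far: 2)
  step 2: ref 5 -> FAULT, frames=[3,1,5] (faults so far: 3)
  step 3: ref 4 -> FAULT, evict 3, frames=[4,1,5] (faults so far: 4)
  step 4: ref 5 -> HIT, frames=[4,1,5] (faults so far: 4)
  step 5: ref 4 -> HIT, frames=[4,1,5] (faults so far: 4)
  step 6: ref 5 -> HIT, frames=[4,1,5] (faults so far: 4)
  step 7: ref 4 -> HIT, frames=[4,1,5] (faults so far: 4)
  step 8: ref 7 -> FAULT, evict 1, frames=[4,7,5] (faults so far: 5)
  step 9: ref 5 -> HIT, frames=[4,7,5] (faults so far: 5)
  step 10: ref 7 -> HIT, frames=[4,7,5] (faults so far: 5)
  step 11: ref 7 -> HIT, frames=[4,7,5] (faults so far: 5)
  step 12: ref 1 -> FAULT, evict 5, frames=[4,7,1] (faults so far: 6)
  step 13: ref 4 -> HIT, frames=[4,7,1] (faults so far: 6)
  step 14: ref 3 -> FAULT, evict 4, frames=[3,7,1] (faults so far: 7)
  FIFO total faults: 7
--- LRU ---
  step 0: ref 3 -> FAULT, frames=[3,-,-] (faults so far: 1)
  step 1: ref 1 -> FAULT, frames=[3,1,-] (faults so far: 2)
  step 2: ref 5 -> FAULT, frames=[3,1,5] (faults so far: 3)
  step 3: ref 4 -> FAULT, evict 3, frames=[4,1,5] (faults so far: 4)
  step 4: ref 5 -> HIT, frames=[4,1,5] (faults so far: 4)
  step 5: ref 4 -> HIT, frames=[4,1,5] (faults so far: 4)
  step 6: ref 5 -> HIT, frames=[4,1,5] (faults so far: 4)
  step 7: ref 4 -> HIT, frames=[4,1,5] (faults so far: 4)
  step 8: ref 7 -> FAULT, evict 1, frames=[4,7,5] (faults so far: 5)
  step 9: ref 5 -> HIT, frames=[4,7,5] (faults so far: 5)
  step 10: ref 7 -> HIT, frames=[4,7,5] (faults so far: 5)
  step 11: ref 7 -> HIT, frames=[4,7,5] (faults so far: 5)
  step 12: ref 1 -> FAULT, evict 4, frames=[1,7,5] (faults so far: 6)
  step 13: ref 4 -> FAULT, evict 5, frames=[1,7,4] (faults so far: 7)
  step 14: ref 3 -> FAULT, evict 7, frames=[1,3,4] (faults so far: 8)
  LRU total faults: 8
--- Optimal ---
  step 0: ref 3 -> FAULT, frames=[3,-,-] (faults so far: 1)
  step 1: ref 1 -> FAULT, frames=[3,1,-] (faults so far: 2)
  step 2: ref 5 -> FAULT, frames=[3,1,5] (faults so far: 3)
  step 3: ref 4 -> FAULT, evict 3, frames=[4,1,5] (faults so far: 4)
  step 4: ref 5 -> HIT, frames=[4,1,5] (faults so far: 4)
  step 5: ref 4 -> HIT, frames=[4,1,5] (faults so far: 4)
  step 6: ref 5 -> HIT, frames=[4,1,5] (faults so far: 4)
  step 7: ref 4 -> HIT, frames=[4,1,5] (faults so far: 4)
  step 8: ref 7 -> FAULT, evict 4, frames=[7,1,5] (faults so far: 5)
  step 9: ref 5 -> HIT, frames=[7,1,5] (faults so far: 5)
  step 10: ref 7 -> HIT, frames=[7,1,5] (faults so far: 5)
  step 11: ref 7 -> HIT, frames=[7,1,5] (faults so far: 5)
  step 12: ref 1 -> HIT, frames=[7,1,5] (faults so far: 5)
  step 13: ref 4 -> FAULT, evict 1, frames=[7,4,5] (faults so far: 6)
  step 14: ref 3 -> FAULT, evict 4, frames=[7,3,5] (faults so far: 7)
  Optimal total faults: 7

Answer: 7 8 7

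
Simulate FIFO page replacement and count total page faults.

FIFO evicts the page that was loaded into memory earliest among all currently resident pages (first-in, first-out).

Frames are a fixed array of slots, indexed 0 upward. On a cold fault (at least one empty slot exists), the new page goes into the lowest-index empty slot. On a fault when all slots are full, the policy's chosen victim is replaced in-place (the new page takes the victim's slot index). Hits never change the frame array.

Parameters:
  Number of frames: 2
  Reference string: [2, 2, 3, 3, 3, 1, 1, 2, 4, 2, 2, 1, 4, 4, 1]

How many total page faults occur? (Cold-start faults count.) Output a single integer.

Answer: 6

Derivation:
Step 0: ref 2 → FAULT, frames=[2,-]
Step 1: ref 2 → HIT, frames=[2,-]
Step 2: ref 3 → FAULT, frames=[2,3]
Step 3: ref 3 → HIT, frames=[2,3]
Step 4: ref 3 → HIT, frames=[2,3]
Step 5: ref 1 → FAULT (evict 2), frames=[1,3]
Step 6: ref 1 → HIT, frames=[1,3]
Step 7: ref 2 → FAULT (evict 3), frames=[1,2]
Step 8: ref 4 → FAULT (evict 1), frames=[4,2]
Step 9: ref 2 → HIT, frames=[4,2]
Step 10: ref 2 → HIT, frames=[4,2]
Step 11: ref 1 → FAULT (evict 2), frames=[4,1]
Step 12: ref 4 → HIT, frames=[4,1]
Step 13: ref 4 → HIT, frames=[4,1]
Step 14: ref 1 → HIT, frames=[4,1]
Total faults: 6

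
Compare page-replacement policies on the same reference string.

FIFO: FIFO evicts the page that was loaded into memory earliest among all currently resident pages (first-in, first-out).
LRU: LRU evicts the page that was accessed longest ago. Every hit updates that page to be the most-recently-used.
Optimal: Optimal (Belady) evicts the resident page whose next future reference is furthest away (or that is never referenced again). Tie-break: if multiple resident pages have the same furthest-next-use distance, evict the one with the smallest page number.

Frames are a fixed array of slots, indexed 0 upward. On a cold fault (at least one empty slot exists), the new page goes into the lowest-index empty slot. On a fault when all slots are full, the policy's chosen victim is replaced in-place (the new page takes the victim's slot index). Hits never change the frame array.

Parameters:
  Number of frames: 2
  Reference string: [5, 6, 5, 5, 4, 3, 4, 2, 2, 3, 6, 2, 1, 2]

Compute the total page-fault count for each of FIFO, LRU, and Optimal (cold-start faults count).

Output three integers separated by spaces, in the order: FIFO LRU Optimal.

--- FIFO ---
  step 0: ref 5 -> FAULT, frames=[5,-] (faults so far: 1)
  step 1: ref 6 -> FAULT, frames=[5,6] (faults so far: 2)
  step 2: ref 5 -> HIT, frames=[5,6] (faults so far: 2)
  step 3: ref 5 -> HIT, frames=[5,6] (faults so far: 2)
  step 4: ref 4 -> FAULT, evict 5, frames=[4,6] (faults so far: 3)
  step 5: ref 3 -> FAULT, evict 6, frames=[4,3] (faults so far: 4)
  step 6: ref 4 -> HIT, frames=[4,3] (faults so far: 4)
  step 7: ref 2 -> FAULT, evict 4, frames=[2,3] (faults so far: 5)
  step 8: ref 2 -> HIT, frames=[2,3] (faults so far: 5)
  step 9: ref 3 -> HIT, frames=[2,3] (faults so far: 5)
  step 10: ref 6 -> FAULT, evict 3, frames=[2,6] (faults so far: 6)
  step 11: ref 2 -> HIT, frames=[2,6] (faults so far: 6)
  step 12: ref 1 -> FAULT, evict 2, frames=[1,6] (faults so far: 7)
  step 13: ref 2 -> FAULT, evict 6, frames=[1,2] (faults so far: 8)
  FIFO total faults: 8
--- LRU ---
  step 0: ref 5 -> FAULT, frames=[5,-] (faults so far: 1)
  step 1: ref 6 -> FAULT, frames=[5,6] (faults so far: 2)
  step 2: ref 5 -> HIT, frames=[5,6] (faults so far: 2)
  step 3: ref 5 -> HIT, frames=[5,6] (faults so far: 2)
  step 4: ref 4 -> FAULT, evict 6, frames=[5,4] (faults so far: 3)
  step 5: ref 3 -> FAULT, evict 5, frames=[3,4] (faults so far: 4)
  step 6: ref 4 -> HIT, frames=[3,4] (faults so far: 4)
  step 7: ref 2 -> FAULT, evict 3, frames=[2,4] (faults so far: 5)
  step 8: ref 2 -> HIT, frames=[2,4] (faults so far: 5)
  step 9: ref 3 -> FAULT, evict 4, frames=[2,3] (faults so far: 6)
  step 10: ref 6 -> FAULT, evict 2, frames=[6,3] (faults so far: 7)
  step 11: ref 2 -> FAULT, evict 3, frames=[6,2] (faults so far: 8)
  step 12: ref 1 -> FAULT, evict 6, frames=[1,2] (faults so far: 9)
  step 13: ref 2 -> HIT, frames=[1,2] (faults so far: 9)
  LRU total faults: 9
--- Optimal ---
  step 0: ref 5 -> FAULT, frames=[5,-] (faults so far: 1)
  step 1: ref 6 -> FAULT, frames=[5,6] (faults so far: 2)
  step 2: ref 5 -> HIT, frames=[5,6] (faults so far: 2)
  step 3: ref 5 -> HIT, frames=[5,6] (faults so far: 2)
  step 4: ref 4 -> FAULT, evict 5, frames=[4,6] (faults so far: 3)
  step 5: ref 3 -> FAULT, evict 6, frames=[4,3] (faults so far: 4)
  step 6: ref 4 -> HIT, frames=[4,3] (faults so far: 4)
  step 7: ref 2 -> FAULT, evict 4, frames=[2,3] (faults so far: 5)
  step 8: ref 2 -> HIT, frames=[2,3] (faults so far: 5)
  step 9: ref 3 -> HIT, frames=[2,3] (faults so far: 5)
  step 10: ref 6 -> FAULT, evict 3, frames=[2,6] (faults so far: 6)
  step 11: ref 2 -> HIT, frames=[2,6] (faults so far: 6)
  step 12: ref 1 -> FAULT, evict 6, frames=[2,1] (faults so far: 7)
  step 13: ref 2 -> HIT, frames=[2,1] (faults so far: 7)
  Optimal total faults: 7

Answer: 8 9 7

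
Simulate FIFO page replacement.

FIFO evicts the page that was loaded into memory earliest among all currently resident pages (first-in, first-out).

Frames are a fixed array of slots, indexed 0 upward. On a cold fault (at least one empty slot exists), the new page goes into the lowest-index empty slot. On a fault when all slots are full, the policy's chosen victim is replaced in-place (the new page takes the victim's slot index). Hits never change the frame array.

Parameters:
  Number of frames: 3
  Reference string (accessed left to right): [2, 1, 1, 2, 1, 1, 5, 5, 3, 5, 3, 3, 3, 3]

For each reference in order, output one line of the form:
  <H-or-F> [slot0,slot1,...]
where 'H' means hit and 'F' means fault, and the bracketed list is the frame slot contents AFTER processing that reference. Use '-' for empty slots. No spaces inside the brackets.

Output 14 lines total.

F [2,-,-]
F [2,1,-]
H [2,1,-]
H [2,1,-]
H [2,1,-]
H [2,1,-]
F [2,1,5]
H [2,1,5]
F [3,1,5]
H [3,1,5]
H [3,1,5]
H [3,1,5]
H [3,1,5]
H [3,1,5]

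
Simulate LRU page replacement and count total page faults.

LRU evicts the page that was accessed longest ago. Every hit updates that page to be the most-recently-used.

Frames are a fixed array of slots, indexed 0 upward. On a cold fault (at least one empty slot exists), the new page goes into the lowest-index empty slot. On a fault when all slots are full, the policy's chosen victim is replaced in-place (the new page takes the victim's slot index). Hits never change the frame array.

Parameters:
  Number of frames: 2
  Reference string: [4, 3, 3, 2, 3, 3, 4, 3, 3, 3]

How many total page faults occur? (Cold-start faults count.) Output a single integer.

Step 0: ref 4 → FAULT, frames=[4,-]
Step 1: ref 3 → FAULT, frames=[4,3]
Step 2: ref 3 → HIT, frames=[4,3]
Step 3: ref 2 → FAULT (evict 4), frames=[2,3]
Step 4: ref 3 → HIT, frames=[2,3]
Step 5: ref 3 → HIT, frames=[2,3]
Step 6: ref 4 → FAULT (evict 2), frames=[4,3]
Step 7: ref 3 → HIT, frames=[4,3]
Step 8: ref 3 → HIT, frames=[4,3]
Step 9: ref 3 → HIT, frames=[4,3]
Total faults: 4

Answer: 4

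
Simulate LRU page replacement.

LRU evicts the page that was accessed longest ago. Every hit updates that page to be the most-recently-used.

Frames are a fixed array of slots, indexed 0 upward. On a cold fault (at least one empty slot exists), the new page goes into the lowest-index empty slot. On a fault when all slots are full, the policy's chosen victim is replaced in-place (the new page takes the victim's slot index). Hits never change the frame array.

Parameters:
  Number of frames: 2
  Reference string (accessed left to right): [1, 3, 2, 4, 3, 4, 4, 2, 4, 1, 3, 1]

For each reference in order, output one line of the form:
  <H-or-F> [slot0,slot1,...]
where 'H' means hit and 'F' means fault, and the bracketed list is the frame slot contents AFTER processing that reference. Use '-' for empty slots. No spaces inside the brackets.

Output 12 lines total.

F [1,-]
F [1,3]
F [2,3]
F [2,4]
F [3,4]
H [3,4]
H [3,4]
F [2,4]
H [2,4]
F [1,4]
F [1,3]
H [1,3]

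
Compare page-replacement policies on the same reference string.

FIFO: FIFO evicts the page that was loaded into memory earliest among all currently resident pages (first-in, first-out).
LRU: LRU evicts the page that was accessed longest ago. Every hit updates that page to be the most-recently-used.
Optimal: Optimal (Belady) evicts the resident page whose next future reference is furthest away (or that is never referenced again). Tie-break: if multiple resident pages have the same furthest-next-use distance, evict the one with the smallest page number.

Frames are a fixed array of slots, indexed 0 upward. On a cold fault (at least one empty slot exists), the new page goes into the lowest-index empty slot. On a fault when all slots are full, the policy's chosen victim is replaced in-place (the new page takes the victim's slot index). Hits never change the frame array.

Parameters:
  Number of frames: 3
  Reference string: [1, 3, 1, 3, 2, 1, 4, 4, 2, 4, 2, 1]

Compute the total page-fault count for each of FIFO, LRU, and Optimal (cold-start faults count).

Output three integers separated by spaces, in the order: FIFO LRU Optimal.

--- FIFO ---
  step 0: ref 1 -> FAULT, frames=[1,-,-] (faults so far: 1)
  step 1: ref 3 -> FAULT, frames=[1,3,-] (faults so far: 2)
  step 2: ref 1 -> HIT, frames=[1,3,-] (faults so far: 2)
  step 3: ref 3 -> HIT, frames=[1,3,-] (faults so far: 2)
  step 4: ref 2 -> FAULT, frames=[1,3,2] (faults so far: 3)
  step 5: ref 1 -> HIT, frames=[1,3,2] (faults so far: 3)
  step 6: ref 4 -> FAULT, evict 1, frames=[4,3,2] (faults so far: 4)
  step 7: ref 4 -> HIT, frames=[4,3,2] (faults so far: 4)
  step 8: ref 2 -> HIT, frames=[4,3,2] (faults so far: 4)
  step 9: ref 4 -> HIT, frames=[4,3,2] (faults so far: 4)
  step 10: ref 2 -> HIT, frames=[4,3,2] (faults so far: 4)
  step 11: ref 1 -> FAULT, evict 3, frames=[4,1,2] (faults so far: 5)
  FIFO total faults: 5
--- LRU ---
  step 0: ref 1 -> FAULT, frames=[1,-,-] (faults so far: 1)
  step 1: ref 3 -> FAULT, frames=[1,3,-] (faults so far: 2)
  step 2: ref 1 -> HIT, frames=[1,3,-] (faults so far: 2)
  step 3: ref 3 -> HIT, frames=[1,3,-] (faults so far: 2)
  step 4: ref 2 -> FAULT, frames=[1,3,2] (faults so far: 3)
  step 5: ref 1 -> HIT, frames=[1,3,2] (faults so far: 3)
  step 6: ref 4 -> FAULT, evict 3, frames=[1,4,2] (faults so far: 4)
  step 7: ref 4 -> HIT, frames=[1,4,2] (faults so far: 4)
  step 8: ref 2 -> HIT, frames=[1,4,2] (faults so far: 4)
  step 9: ref 4 -> HIT, frames=[1,4,2] (faults so far: 4)
  step 10: ref 2 -> HIT, frames=[1,4,2] (faults so far: 4)
  step 11: ref 1 -> HIT, frames=[1,4,2] (faults so far: 4)
  LRU total faults: 4
--- Optimal ---
  step 0: ref 1 -> FAULT, frames=[1,-,-] (faults so far: 1)
  step 1: ref 3 -> FAULT, frames=[1,3,-] (faults so far: 2)
  step 2: ref 1 -> HIT, frames=[1,3,-] (faults so far: 2)
  step 3: ref 3 -> HIT, frames=[1,3,-] (faults so far: 2)
  step 4: ref 2 -> FAULT, frames=[1,3,2] (faults so far: 3)
  step 5: ref 1 -> HIT, frames=[1,3,2] (faults so far: 3)
  step 6: ref 4 -> FAULT, evict 3, frames=[1,4,2] (faults so far: 4)
  step 7: ref 4 -> HIT, frames=[1,4,2] (faults so far: 4)
  step 8: ref 2 -> HIT, frames=[1,4,2] (faults so far: 4)
  step 9: ref 4 -> HIT, frames=[1,4,2] (faults so far: 4)
  step 10: ref 2 -> HIT, frames=[1,4,2] (faults so far: 4)
  step 11: ref 1 -> HIT, frames=[1,4,2] (faults so far: 4)
  Optimal total faults: 4

Answer: 5 4 4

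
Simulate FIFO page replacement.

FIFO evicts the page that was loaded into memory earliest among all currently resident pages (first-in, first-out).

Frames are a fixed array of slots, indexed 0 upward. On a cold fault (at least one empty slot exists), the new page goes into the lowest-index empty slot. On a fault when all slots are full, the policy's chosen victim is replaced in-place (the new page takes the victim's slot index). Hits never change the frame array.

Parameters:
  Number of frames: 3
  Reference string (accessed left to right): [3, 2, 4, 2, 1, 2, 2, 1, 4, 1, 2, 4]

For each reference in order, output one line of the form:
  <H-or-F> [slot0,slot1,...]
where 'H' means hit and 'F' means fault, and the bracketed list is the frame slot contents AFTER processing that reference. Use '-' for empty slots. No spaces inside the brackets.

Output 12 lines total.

F [3,-,-]
F [3,2,-]
F [3,2,4]
H [3,2,4]
F [1,2,4]
H [1,2,4]
H [1,2,4]
H [1,2,4]
H [1,2,4]
H [1,2,4]
H [1,2,4]
H [1,2,4]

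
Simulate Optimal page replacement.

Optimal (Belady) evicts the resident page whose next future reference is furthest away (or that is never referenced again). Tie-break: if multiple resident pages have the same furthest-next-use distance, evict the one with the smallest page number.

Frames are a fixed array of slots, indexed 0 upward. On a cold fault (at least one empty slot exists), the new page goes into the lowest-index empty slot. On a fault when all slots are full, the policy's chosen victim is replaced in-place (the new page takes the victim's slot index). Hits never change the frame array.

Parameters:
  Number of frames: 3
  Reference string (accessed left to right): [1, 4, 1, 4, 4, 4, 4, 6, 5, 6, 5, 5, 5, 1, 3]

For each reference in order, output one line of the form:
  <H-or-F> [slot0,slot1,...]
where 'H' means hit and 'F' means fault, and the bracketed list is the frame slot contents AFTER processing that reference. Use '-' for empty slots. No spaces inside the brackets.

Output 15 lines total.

F [1,-,-]
F [1,4,-]
H [1,4,-]
H [1,4,-]
H [1,4,-]
H [1,4,-]
H [1,4,-]
F [1,4,6]
F [1,5,6]
H [1,5,6]
H [1,5,6]
H [1,5,6]
H [1,5,6]
H [1,5,6]
F [3,5,6]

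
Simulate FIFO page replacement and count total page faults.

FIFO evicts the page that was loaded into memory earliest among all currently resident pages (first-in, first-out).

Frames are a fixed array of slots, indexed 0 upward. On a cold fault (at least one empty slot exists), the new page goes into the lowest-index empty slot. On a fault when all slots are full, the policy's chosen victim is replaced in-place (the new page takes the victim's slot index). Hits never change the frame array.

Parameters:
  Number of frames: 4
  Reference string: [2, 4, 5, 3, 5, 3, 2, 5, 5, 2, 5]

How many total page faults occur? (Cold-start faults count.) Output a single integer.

Answer: 4

Derivation:
Step 0: ref 2 → FAULT, frames=[2,-,-,-]
Step 1: ref 4 → FAULT, frames=[2,4,-,-]
Step 2: ref 5 → FAULT, frames=[2,4,5,-]
Step 3: ref 3 → FAULT, frames=[2,4,5,3]
Step 4: ref 5 → HIT, frames=[2,4,5,3]
Step 5: ref 3 → HIT, frames=[2,4,5,3]
Step 6: ref 2 → HIT, frames=[2,4,5,3]
Step 7: ref 5 → HIT, frames=[2,4,5,3]
Step 8: ref 5 → HIT, frames=[2,4,5,3]
Step 9: ref 2 → HIT, frames=[2,4,5,3]
Step 10: ref 5 → HIT, frames=[2,4,5,3]
Total faults: 4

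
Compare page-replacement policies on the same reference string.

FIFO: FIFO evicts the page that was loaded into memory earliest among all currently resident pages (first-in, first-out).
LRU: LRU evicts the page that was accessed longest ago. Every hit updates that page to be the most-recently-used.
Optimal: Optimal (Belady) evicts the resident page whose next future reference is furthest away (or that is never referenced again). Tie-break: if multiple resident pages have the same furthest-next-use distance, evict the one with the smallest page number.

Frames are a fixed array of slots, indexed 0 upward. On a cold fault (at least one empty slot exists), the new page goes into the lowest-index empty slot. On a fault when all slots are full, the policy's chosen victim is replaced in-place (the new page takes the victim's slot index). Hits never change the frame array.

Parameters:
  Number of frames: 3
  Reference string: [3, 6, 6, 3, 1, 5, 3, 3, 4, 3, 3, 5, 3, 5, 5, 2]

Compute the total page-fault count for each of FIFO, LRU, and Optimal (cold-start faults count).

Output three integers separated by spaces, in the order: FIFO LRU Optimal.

Answer: 7 6 6

Derivation:
--- FIFO ---
  step 0: ref 3 -> FAULT, frames=[3,-,-] (faults so far: 1)
  step 1: ref 6 -> FAULT, frames=[3,6,-] (faults so far: 2)
  step 2: ref 6 -> HIT, frames=[3,6,-] (faults so far: 2)
  step 3: ref 3 -> HIT, frames=[3,6,-] (faults so far: 2)
  step 4: ref 1 -> FAULT, frames=[3,6,1] (faults so far: 3)
  step 5: ref 5 -> FAULT, evict 3, frames=[5,6,1] (faults so far: 4)
  step 6: ref 3 -> FAULT, evict 6, frames=[5,3,1] (faults so far: 5)
  step 7: ref 3 -> HIT, frames=[5,3,1] (faults so far: 5)
  step 8: ref 4 -> FAULT, evict 1, frames=[5,3,4] (faults so far: 6)
  step 9: ref 3 -> HIT, frames=[5,3,4] (faults so far: 6)
  step 10: ref 3 -> HIT, frames=[5,3,4] (faults so far: 6)
  step 11: ref 5 -> HIT, frames=[5,3,4] (faults so far: 6)
  step 12: ref 3 -> HIT, frames=[5,3,4] (faults so far: 6)
  step 13: ref 5 -> HIT, frames=[5,3,4] (faults so far: 6)
  step 14: ref 5 -> HIT, frames=[5,3,4] (faults so far: 6)
  step 15: ref 2 -> FAULT, evict 5, frames=[2,3,4] (faults so far: 7)
  FIFO total faults: 7
--- LRU ---
  step 0: ref 3 -> FAULT, frames=[3,-,-] (faults so far: 1)
  step 1: ref 6 -> FAULT, frames=[3,6,-] (faults so far: 2)
  step 2: ref 6 -> HIT, frames=[3,6,-] (faults so far: 2)
  step 3: ref 3 -> HIT, frames=[3,6,-] (faults so far: 2)
  step 4: ref 1 -> FAULT, frames=[3,6,1] (faults so far: 3)
  step 5: ref 5 -> FAULT, evict 6, frames=[3,5,1] (faults so far: 4)
  step 6: ref 3 -> HIT, frames=[3,5,1] (faults so far: 4)
  step 7: ref 3 -> HIT, frames=[3,5,1] (faults so far: 4)
  step 8: ref 4 -> FAULT, evict 1, frames=[3,5,4] (faults so far: 5)
  step 9: ref 3 -> HIT, frames=[3,5,4] (faults so far: 5)
  step 10: ref 3 -> HIT, frames=[3,5,4] (faults so far: 5)
  step 11: ref 5 -> HIT, frames=[3,5,4] (faults so far: 5)
  step 12: ref 3 -> HIT, frames=[3,5,4] (faults so far: 5)
  step 13: ref 5 -> HIT, frames=[3,5,4] (faults so far: 5)
  step 14: ref 5 -> HIT, frames=[3,5,4] (faults so far: 5)
  step 15: ref 2 -> FAULT, evict 4, frames=[3,5,2] (faults so far: 6)
  LRU total faults: 6
--- Optimal ---
  step 0: ref 3 -> FAULT, frames=[3,-,-] (faults so far: 1)
  step 1: ref 6 -> FAULT, frames=[3,6,-] (faults so far: 2)
  step 2: ref 6 -> HIT, frames=[3,6,-] (faults so far: 2)
  step 3: ref 3 -> HIT, frames=[3,6,-] (faults so far: 2)
  step 4: ref 1 -> FAULT, frames=[3,6,1] (faults so far: 3)
  step 5: ref 5 -> FAULT, evict 1, frames=[3,6,5] (faults so far: 4)
  step 6: ref 3 -> HIT, frames=[3,6,5] (faults so far: 4)
  step 7: ref 3 -> HIT, frames=[3,6,5] (faults so far: 4)
  step 8: ref 4 -> FAULT, evict 6, frames=[3,4,5] (faults so far: 5)
  step 9: ref 3 -> HIT, frames=[3,4,5] (faults so far: 5)
  step 10: ref 3 -> HIT, frames=[3,4,5] (faults so far: 5)
  step 11: ref 5 -> HIT, frames=[3,4,5] (faults so far: 5)
  step 12: ref 3 -> HIT, frames=[3,4,5] (faults so far: 5)
  step 13: ref 5 -> HIT, frames=[3,4,5] (faults so far: 5)
  step 14: ref 5 -> HIT, frames=[3,4,5] (faults so far: 5)
  step 15: ref 2 -> FAULT, evict 3, frames=[2,4,5] (faults so far: 6)
  Optimal total faults: 6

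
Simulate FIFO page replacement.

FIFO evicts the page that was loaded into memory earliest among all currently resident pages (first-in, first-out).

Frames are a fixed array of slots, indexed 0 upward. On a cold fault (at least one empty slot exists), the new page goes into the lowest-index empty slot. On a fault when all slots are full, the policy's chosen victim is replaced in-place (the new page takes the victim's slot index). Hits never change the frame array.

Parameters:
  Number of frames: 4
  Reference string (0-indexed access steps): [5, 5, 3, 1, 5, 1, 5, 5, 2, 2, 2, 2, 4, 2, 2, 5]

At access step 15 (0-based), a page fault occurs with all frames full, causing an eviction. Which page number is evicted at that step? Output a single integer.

Step 0: ref 5 -> FAULT, frames=[5,-,-,-]
Step 1: ref 5 -> HIT, frames=[5,-,-,-]
Step 2: ref 3 -> FAULT, frames=[5,3,-,-]
Step 3: ref 1 -> FAULT, frames=[5,3,1,-]
Step 4: ref 5 -> HIT, frames=[5,3,1,-]
Step 5: ref 1 -> HIT, frames=[5,3,1,-]
Step 6: ref 5 -> HIT, frames=[5,3,1,-]
Step 7: ref 5 -> HIT, frames=[5,3,1,-]
Step 8: ref 2 -> FAULT, frames=[5,3,1,2]
Step 9: ref 2 -> HIT, frames=[5,3,1,2]
Step 10: ref 2 -> HIT, frames=[5,3,1,2]
Step 11: ref 2 -> HIT, frames=[5,3,1,2]
Step 12: ref 4 -> FAULT, evict 5, frames=[4,3,1,2]
Step 13: ref 2 -> HIT, frames=[4,3,1,2]
Step 14: ref 2 -> HIT, frames=[4,3,1,2]
Step 15: ref 5 -> FAULT, evict 3, frames=[4,5,1,2]
At step 15: evicted page 3

Answer: 3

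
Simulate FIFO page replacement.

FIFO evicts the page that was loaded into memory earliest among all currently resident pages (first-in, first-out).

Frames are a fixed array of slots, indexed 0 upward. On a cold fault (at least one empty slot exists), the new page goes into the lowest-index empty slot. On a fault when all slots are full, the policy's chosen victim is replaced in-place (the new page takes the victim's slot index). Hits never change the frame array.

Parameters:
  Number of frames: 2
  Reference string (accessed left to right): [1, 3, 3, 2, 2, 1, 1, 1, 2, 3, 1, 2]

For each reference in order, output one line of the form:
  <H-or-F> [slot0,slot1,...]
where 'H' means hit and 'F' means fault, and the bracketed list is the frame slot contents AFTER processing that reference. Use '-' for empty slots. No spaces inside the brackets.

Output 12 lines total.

F [1,-]
F [1,3]
H [1,3]
F [2,3]
H [2,3]
F [2,1]
H [2,1]
H [2,1]
H [2,1]
F [3,1]
H [3,1]
F [3,2]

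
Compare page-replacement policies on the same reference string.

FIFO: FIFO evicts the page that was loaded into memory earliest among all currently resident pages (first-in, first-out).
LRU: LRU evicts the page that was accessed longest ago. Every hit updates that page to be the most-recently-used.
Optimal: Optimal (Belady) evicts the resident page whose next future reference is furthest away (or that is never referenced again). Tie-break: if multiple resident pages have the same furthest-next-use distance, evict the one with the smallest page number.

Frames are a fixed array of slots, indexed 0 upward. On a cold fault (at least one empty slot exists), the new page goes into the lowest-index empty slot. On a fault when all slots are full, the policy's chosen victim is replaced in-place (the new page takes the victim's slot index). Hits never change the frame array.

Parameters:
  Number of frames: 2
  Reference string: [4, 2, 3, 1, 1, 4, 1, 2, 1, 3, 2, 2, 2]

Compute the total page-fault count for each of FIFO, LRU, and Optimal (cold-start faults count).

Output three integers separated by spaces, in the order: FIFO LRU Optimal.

Answer: 9 8 6

Derivation:
--- FIFO ---
  step 0: ref 4 -> FAULT, frames=[4,-] (faults so far: 1)
  step 1: ref 2 -> FAULT, frames=[4,2] (faults so far: 2)
  step 2: ref 3 -> FAULT, evict 4, frames=[3,2] (faults so far: 3)
  step 3: ref 1 -> FAULT, evict 2, frames=[3,1] (faults so far: 4)
  step 4: ref 1 -> HIT, frames=[3,1] (faults so far: 4)
  step 5: ref 4 -> FAULT, evict 3, frames=[4,1] (faults so far: 5)
  step 6: ref 1 -> HIT, frames=[4,1] (faults so far: 5)
  step 7: ref 2 -> FAULT, evict 1, frames=[4,2] (faults so far: 6)
  step 8: ref 1 -> FAULT, evict 4, frames=[1,2] (faults so far: 7)
  step 9: ref 3 -> FAULT, evict 2, frames=[1,3] (faults so far: 8)
  step 10: ref 2 -> FAULT, evict 1, frames=[2,3] (faults so far: 9)
  step 11: ref 2 -> HIT, frames=[2,3] (faults so far: 9)
  step 12: ref 2 -> HIT, frames=[2,3] (faults so far: 9)
  FIFO total faults: 9
--- LRU ---
  step 0: ref 4 -> FAULT, frames=[4,-] (faults so far: 1)
  step 1: ref 2 -> FAULT, frames=[4,2] (faults so far: 2)
  step 2: ref 3 -> FAULT, evict 4, frames=[3,2] (faults so far: 3)
  step 3: ref 1 -> FAULT, evict 2, frames=[3,1] (faults so far: 4)
  step 4: ref 1 -> HIT, frames=[3,1] (faults so far: 4)
  step 5: ref 4 -> FAULT, evict 3, frames=[4,1] (faults so far: 5)
  step 6: ref 1 -> HIT, frames=[4,1] (faults so far: 5)
  step 7: ref 2 -> FAULT, evict 4, frames=[2,1] (faults so far: 6)
  step 8: ref 1 -> HIT, frames=[2,1] (faults so far: 6)
  step 9: ref 3 -> FAULT, evict 2, frames=[3,1] (faults so far: 7)
  step 10: ref 2 -> FAULT, evict 1, frames=[3,2] (faults so far: 8)
  step 11: ref 2 -> HIT, frames=[3,2] (faults so far: 8)
  step 12: ref 2 -> HIT, frames=[3,2] (faults so far: 8)
  LRU total faults: 8
--- Optimal ---
  step 0: ref 4 -> FAULT, frames=[4,-] (faults so far: 1)
  step 1: ref 2 -> FAULT, frames=[4,2] (faults so far: 2)
  step 2: ref 3 -> FAULT, evict 2, frames=[4,3] (faults so far: 3)
  step 3: ref 1 -> FAULT, evict 3, frames=[4,1] (faults so far: 4)
  step 4: ref 1 -> HIT, frames=[4,1] (faults so far: 4)
  step 5: ref 4 -> HIT, frames=[4,1] (faults so far: 4)
  step 6: ref 1 -> HIT, frames=[4,1] (faults so far: 4)
  step 7: ref 2 -> FAULT, evict 4, frames=[2,1] (faults so far: 5)
  step 8: ref 1 -> HIT, frames=[2,1] (faults so far: 5)
  step 9: ref 3 -> FAULT, evict 1, frames=[2,3] (faults so far: 6)
  step 10: ref 2 -> HIT, frames=[2,3] (faults so far: 6)
  step 11: ref 2 -> HIT, frames=[2,3] (faults so far: 6)
  step 12: ref 2 -> HIT, frames=[2,3] (faults so far: 6)
  Optimal total faults: 6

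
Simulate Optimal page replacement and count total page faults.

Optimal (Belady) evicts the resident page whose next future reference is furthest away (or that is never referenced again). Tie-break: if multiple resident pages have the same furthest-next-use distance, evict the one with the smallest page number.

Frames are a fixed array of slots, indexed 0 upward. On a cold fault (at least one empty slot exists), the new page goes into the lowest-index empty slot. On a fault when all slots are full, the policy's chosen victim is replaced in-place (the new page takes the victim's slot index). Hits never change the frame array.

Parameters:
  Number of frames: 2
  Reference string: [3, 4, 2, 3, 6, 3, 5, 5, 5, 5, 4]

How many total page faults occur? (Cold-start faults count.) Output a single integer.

Step 0: ref 3 → FAULT, frames=[3,-]
Step 1: ref 4 → FAULT, frames=[3,4]
Step 2: ref 2 → FAULT (evict 4), frames=[3,2]
Step 3: ref 3 → HIT, frames=[3,2]
Step 4: ref 6 → FAULT (evict 2), frames=[3,6]
Step 5: ref 3 → HIT, frames=[3,6]
Step 6: ref 5 → FAULT (evict 3), frames=[5,6]
Step 7: ref 5 → HIT, frames=[5,6]
Step 8: ref 5 → HIT, frames=[5,6]
Step 9: ref 5 → HIT, frames=[5,6]
Step 10: ref 4 → FAULT (evict 5), frames=[4,6]
Total faults: 6

Answer: 6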